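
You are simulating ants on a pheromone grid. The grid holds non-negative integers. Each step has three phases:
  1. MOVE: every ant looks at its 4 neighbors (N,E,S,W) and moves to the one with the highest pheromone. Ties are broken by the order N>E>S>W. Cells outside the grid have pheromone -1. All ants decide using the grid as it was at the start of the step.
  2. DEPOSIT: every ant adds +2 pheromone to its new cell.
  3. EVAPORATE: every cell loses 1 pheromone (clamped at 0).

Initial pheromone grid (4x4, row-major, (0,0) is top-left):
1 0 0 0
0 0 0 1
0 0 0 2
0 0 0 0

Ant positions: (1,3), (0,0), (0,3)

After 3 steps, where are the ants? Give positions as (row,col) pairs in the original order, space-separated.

Step 1: ant0:(1,3)->S->(2,3) | ant1:(0,0)->E->(0,1) | ant2:(0,3)->S->(1,3)
  grid max=3 at (2,3)
Step 2: ant0:(2,3)->N->(1,3) | ant1:(0,1)->E->(0,2) | ant2:(1,3)->S->(2,3)
  grid max=4 at (2,3)
Step 3: ant0:(1,3)->S->(2,3) | ant1:(0,2)->E->(0,3) | ant2:(2,3)->N->(1,3)
  grid max=5 at (2,3)

(2,3) (0,3) (1,3)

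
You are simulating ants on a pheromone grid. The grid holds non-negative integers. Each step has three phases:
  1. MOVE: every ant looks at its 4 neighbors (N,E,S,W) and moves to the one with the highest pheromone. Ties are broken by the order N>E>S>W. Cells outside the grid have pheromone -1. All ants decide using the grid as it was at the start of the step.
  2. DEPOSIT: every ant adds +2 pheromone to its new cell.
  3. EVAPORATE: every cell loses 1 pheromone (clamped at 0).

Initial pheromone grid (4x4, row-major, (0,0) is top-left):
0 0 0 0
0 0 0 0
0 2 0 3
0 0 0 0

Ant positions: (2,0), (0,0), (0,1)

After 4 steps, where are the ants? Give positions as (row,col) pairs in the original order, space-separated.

Step 1: ant0:(2,0)->E->(2,1) | ant1:(0,0)->E->(0,1) | ant2:(0,1)->E->(0,2)
  grid max=3 at (2,1)
Step 2: ant0:(2,1)->N->(1,1) | ant1:(0,1)->E->(0,2) | ant2:(0,2)->W->(0,1)
  grid max=2 at (0,1)
Step 3: ant0:(1,1)->N->(0,1) | ant1:(0,2)->W->(0,1) | ant2:(0,1)->E->(0,2)
  grid max=5 at (0,1)
Step 4: ant0:(0,1)->E->(0,2) | ant1:(0,1)->E->(0,2) | ant2:(0,2)->W->(0,1)
  grid max=6 at (0,1)

(0,2) (0,2) (0,1)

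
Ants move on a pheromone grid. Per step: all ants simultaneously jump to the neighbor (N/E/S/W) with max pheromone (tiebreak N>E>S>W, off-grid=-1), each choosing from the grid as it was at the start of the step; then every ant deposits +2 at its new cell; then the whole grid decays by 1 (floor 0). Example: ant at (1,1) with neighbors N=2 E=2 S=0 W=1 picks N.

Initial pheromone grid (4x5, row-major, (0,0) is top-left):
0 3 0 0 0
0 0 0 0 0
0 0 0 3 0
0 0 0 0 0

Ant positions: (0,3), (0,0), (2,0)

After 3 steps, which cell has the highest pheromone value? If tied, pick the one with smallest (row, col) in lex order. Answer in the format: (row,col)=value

Answer: (0,1)=6

Derivation:
Step 1: ant0:(0,3)->E->(0,4) | ant1:(0,0)->E->(0,1) | ant2:(2,0)->N->(1,0)
  grid max=4 at (0,1)
Step 2: ant0:(0,4)->S->(1,4) | ant1:(0,1)->E->(0,2) | ant2:(1,0)->N->(0,0)
  grid max=3 at (0,1)
Step 3: ant0:(1,4)->N->(0,4) | ant1:(0,2)->W->(0,1) | ant2:(0,0)->E->(0,1)
  grid max=6 at (0,1)
Final grid:
  0 6 0 0 1
  0 0 0 0 0
  0 0 0 0 0
  0 0 0 0 0
Max pheromone 6 at (0,1)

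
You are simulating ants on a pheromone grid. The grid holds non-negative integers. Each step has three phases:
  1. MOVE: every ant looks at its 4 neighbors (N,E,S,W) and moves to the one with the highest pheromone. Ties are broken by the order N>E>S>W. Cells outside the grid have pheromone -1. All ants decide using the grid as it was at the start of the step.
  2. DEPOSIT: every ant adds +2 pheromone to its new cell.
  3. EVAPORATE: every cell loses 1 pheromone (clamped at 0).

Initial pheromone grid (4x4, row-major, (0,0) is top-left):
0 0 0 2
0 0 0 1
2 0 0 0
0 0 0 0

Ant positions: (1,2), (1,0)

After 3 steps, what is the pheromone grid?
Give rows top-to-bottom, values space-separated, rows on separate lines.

After step 1: ants at (1,3),(2,0)
  0 0 0 1
  0 0 0 2
  3 0 0 0
  0 0 0 0
After step 2: ants at (0,3),(1,0)
  0 0 0 2
  1 0 0 1
  2 0 0 0
  0 0 0 0
After step 3: ants at (1,3),(2,0)
  0 0 0 1
  0 0 0 2
  3 0 0 0
  0 0 0 0

0 0 0 1
0 0 0 2
3 0 0 0
0 0 0 0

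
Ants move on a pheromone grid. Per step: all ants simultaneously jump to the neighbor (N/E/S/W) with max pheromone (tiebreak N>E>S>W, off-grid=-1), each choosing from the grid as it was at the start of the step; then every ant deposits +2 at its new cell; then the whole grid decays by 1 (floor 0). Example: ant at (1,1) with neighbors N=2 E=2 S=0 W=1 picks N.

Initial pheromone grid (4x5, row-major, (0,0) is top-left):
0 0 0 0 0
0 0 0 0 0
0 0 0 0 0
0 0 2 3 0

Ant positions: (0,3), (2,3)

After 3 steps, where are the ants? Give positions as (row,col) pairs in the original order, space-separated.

Step 1: ant0:(0,3)->E->(0,4) | ant1:(2,3)->S->(3,3)
  grid max=4 at (3,3)
Step 2: ant0:(0,4)->S->(1,4) | ant1:(3,3)->W->(3,2)
  grid max=3 at (3,3)
Step 3: ant0:(1,4)->N->(0,4) | ant1:(3,2)->E->(3,3)
  grid max=4 at (3,3)

(0,4) (3,3)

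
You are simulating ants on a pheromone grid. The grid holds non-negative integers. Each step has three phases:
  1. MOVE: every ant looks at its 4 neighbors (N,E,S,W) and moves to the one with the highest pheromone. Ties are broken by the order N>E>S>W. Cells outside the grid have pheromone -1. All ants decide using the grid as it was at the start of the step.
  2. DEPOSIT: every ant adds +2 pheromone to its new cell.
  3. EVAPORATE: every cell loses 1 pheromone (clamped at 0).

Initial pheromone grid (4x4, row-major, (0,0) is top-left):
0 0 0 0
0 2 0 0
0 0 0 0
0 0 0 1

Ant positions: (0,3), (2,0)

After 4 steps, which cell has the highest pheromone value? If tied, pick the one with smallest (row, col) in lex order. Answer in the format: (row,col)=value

Step 1: ant0:(0,3)->S->(1,3) | ant1:(2,0)->N->(1,0)
  grid max=1 at (1,0)
Step 2: ant0:(1,3)->N->(0,3) | ant1:(1,0)->E->(1,1)
  grid max=2 at (1,1)
Step 3: ant0:(0,3)->S->(1,3) | ant1:(1,1)->N->(0,1)
  grid max=1 at (0,1)
Step 4: ant0:(1,3)->N->(0,3) | ant1:(0,1)->S->(1,1)
  grid max=2 at (1,1)
Final grid:
  0 0 0 1
  0 2 0 0
  0 0 0 0
  0 0 0 0
Max pheromone 2 at (1,1)

Answer: (1,1)=2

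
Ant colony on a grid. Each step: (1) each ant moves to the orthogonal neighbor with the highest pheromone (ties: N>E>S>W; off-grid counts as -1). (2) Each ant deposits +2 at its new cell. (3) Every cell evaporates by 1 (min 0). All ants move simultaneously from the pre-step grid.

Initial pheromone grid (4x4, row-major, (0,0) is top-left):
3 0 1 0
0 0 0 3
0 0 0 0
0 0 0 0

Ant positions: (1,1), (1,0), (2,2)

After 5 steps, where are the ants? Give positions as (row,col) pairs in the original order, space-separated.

Step 1: ant0:(1,1)->N->(0,1) | ant1:(1,0)->N->(0,0) | ant2:(2,2)->N->(1,2)
  grid max=4 at (0,0)
Step 2: ant0:(0,1)->W->(0,0) | ant1:(0,0)->E->(0,1) | ant2:(1,2)->E->(1,3)
  grid max=5 at (0,0)
Step 3: ant0:(0,0)->E->(0,1) | ant1:(0,1)->W->(0,0) | ant2:(1,3)->N->(0,3)
  grid max=6 at (0,0)
Step 4: ant0:(0,1)->W->(0,0) | ant1:(0,0)->E->(0,1) | ant2:(0,3)->S->(1,3)
  grid max=7 at (0,0)
Step 5: ant0:(0,0)->E->(0,1) | ant1:(0,1)->W->(0,0) | ant2:(1,3)->N->(0,3)
  grid max=8 at (0,0)

(0,1) (0,0) (0,3)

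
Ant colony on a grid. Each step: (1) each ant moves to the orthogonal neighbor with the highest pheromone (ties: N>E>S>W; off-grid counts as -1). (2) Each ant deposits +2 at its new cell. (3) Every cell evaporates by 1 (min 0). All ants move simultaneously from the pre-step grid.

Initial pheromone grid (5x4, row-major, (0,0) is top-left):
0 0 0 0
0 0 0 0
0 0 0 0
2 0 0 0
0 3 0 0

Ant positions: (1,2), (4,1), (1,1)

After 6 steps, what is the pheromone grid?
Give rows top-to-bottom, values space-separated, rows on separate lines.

After step 1: ants at (0,2),(3,1),(0,1)
  0 1 1 0
  0 0 0 0
  0 0 0 0
  1 1 0 0
  0 2 0 0
After step 2: ants at (0,1),(4,1),(0,2)
  0 2 2 0
  0 0 0 0
  0 0 0 0
  0 0 0 0
  0 3 0 0
After step 3: ants at (0,2),(3,1),(0,1)
  0 3 3 0
  0 0 0 0
  0 0 0 0
  0 1 0 0
  0 2 0 0
After step 4: ants at (0,1),(4,1),(0,2)
  0 4 4 0
  0 0 0 0
  0 0 0 0
  0 0 0 0
  0 3 0 0
After step 5: ants at (0,2),(3,1),(0,1)
  0 5 5 0
  0 0 0 0
  0 0 0 0
  0 1 0 0
  0 2 0 0
After step 6: ants at (0,1),(4,1),(0,2)
  0 6 6 0
  0 0 0 0
  0 0 0 0
  0 0 0 0
  0 3 0 0

0 6 6 0
0 0 0 0
0 0 0 0
0 0 0 0
0 3 0 0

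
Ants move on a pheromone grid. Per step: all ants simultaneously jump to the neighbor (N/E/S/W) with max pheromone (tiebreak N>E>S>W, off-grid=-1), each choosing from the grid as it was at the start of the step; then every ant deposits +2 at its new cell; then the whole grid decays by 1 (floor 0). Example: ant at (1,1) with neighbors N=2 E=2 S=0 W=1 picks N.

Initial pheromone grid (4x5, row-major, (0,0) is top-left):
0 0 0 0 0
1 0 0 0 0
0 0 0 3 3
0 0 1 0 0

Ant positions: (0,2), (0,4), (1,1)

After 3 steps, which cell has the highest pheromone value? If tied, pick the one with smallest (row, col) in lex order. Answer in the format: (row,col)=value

Answer: (1,0)=2

Derivation:
Step 1: ant0:(0,2)->E->(0,3) | ant1:(0,4)->S->(1,4) | ant2:(1,1)->W->(1,0)
  grid max=2 at (1,0)
Step 2: ant0:(0,3)->E->(0,4) | ant1:(1,4)->S->(2,4) | ant2:(1,0)->N->(0,0)
  grid max=3 at (2,4)
Step 3: ant0:(0,4)->S->(1,4) | ant1:(2,4)->W->(2,3) | ant2:(0,0)->S->(1,0)
  grid max=2 at (1,0)
Final grid:
  0 0 0 0 0
  2 0 0 0 1
  0 0 0 2 2
  0 0 0 0 0
Max pheromone 2 at (1,0)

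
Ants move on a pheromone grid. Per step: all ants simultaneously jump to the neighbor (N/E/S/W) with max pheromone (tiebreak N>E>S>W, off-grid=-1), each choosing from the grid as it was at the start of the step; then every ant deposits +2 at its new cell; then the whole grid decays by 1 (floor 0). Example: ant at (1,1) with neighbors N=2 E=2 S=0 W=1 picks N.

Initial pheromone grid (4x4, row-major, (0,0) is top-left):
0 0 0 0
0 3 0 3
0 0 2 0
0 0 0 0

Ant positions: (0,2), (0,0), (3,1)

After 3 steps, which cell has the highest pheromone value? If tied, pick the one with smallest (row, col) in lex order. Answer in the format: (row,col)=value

Step 1: ant0:(0,2)->E->(0,3) | ant1:(0,0)->E->(0,1) | ant2:(3,1)->N->(2,1)
  grid max=2 at (1,1)
Step 2: ant0:(0,3)->S->(1,3) | ant1:(0,1)->S->(1,1) | ant2:(2,1)->N->(1,1)
  grid max=5 at (1,1)
Step 3: ant0:(1,3)->N->(0,3) | ant1:(1,1)->N->(0,1) | ant2:(1,1)->N->(0,1)
  grid max=4 at (1,1)
Final grid:
  0 3 0 1
  0 4 0 2
  0 0 0 0
  0 0 0 0
Max pheromone 4 at (1,1)

Answer: (1,1)=4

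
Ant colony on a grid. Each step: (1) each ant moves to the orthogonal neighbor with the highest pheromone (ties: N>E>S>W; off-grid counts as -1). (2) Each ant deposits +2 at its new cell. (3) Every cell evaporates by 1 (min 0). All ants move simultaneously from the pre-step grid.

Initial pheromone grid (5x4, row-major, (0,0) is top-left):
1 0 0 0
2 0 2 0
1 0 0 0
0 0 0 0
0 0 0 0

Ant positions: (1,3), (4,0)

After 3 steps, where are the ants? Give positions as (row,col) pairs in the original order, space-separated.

Step 1: ant0:(1,3)->W->(1,2) | ant1:(4,0)->N->(3,0)
  grid max=3 at (1,2)
Step 2: ant0:(1,2)->N->(0,2) | ant1:(3,0)->N->(2,0)
  grid max=2 at (1,2)
Step 3: ant0:(0,2)->S->(1,2) | ant1:(2,0)->N->(1,0)
  grid max=3 at (1,2)

(1,2) (1,0)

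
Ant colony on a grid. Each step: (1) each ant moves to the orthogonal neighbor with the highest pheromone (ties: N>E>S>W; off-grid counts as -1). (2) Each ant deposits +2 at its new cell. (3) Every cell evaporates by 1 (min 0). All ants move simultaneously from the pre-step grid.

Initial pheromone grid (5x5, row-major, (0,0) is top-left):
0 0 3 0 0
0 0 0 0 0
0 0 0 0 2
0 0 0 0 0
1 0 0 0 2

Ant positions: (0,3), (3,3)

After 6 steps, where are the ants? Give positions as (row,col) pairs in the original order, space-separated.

Step 1: ant0:(0,3)->W->(0,2) | ant1:(3,3)->N->(2,3)
  grid max=4 at (0,2)
Step 2: ant0:(0,2)->E->(0,3) | ant1:(2,3)->E->(2,4)
  grid max=3 at (0,2)
Step 3: ant0:(0,3)->W->(0,2) | ant1:(2,4)->N->(1,4)
  grid max=4 at (0,2)
Step 4: ant0:(0,2)->E->(0,3) | ant1:(1,4)->S->(2,4)
  grid max=3 at (0,2)
Step 5: ant0:(0,3)->W->(0,2) | ant1:(2,4)->N->(1,4)
  grid max=4 at (0,2)
Step 6: ant0:(0,2)->E->(0,3) | ant1:(1,4)->S->(2,4)
  grid max=3 at (0,2)

(0,3) (2,4)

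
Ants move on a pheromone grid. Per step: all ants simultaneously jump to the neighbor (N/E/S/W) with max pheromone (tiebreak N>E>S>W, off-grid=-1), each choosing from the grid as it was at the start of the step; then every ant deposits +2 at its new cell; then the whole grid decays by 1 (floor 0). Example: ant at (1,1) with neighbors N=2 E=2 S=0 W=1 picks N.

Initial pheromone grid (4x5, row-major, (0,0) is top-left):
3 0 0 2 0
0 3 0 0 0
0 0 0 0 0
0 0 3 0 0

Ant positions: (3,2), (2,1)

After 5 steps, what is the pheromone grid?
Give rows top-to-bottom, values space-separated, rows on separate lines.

After step 1: ants at (2,2),(1,1)
  2 0 0 1 0
  0 4 0 0 0
  0 0 1 0 0
  0 0 2 0 0
After step 2: ants at (3,2),(0,1)
  1 1 0 0 0
  0 3 0 0 0
  0 0 0 0 0
  0 0 3 0 0
After step 3: ants at (2,2),(1,1)
  0 0 0 0 0
  0 4 0 0 0
  0 0 1 0 0
  0 0 2 0 0
After step 4: ants at (3,2),(0,1)
  0 1 0 0 0
  0 3 0 0 0
  0 0 0 0 0
  0 0 3 0 0
After step 5: ants at (2,2),(1,1)
  0 0 0 0 0
  0 4 0 0 0
  0 0 1 0 0
  0 0 2 0 0

0 0 0 0 0
0 4 0 0 0
0 0 1 0 0
0 0 2 0 0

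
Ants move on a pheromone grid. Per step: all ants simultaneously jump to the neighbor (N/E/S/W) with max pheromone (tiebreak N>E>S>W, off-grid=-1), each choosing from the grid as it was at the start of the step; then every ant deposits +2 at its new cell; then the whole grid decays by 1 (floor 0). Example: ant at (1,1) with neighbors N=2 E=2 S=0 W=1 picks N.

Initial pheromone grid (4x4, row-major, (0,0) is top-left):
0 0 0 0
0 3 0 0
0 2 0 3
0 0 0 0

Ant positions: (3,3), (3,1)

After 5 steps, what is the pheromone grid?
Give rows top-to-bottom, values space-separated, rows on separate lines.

After step 1: ants at (2,3),(2,1)
  0 0 0 0
  0 2 0 0
  0 3 0 4
  0 0 0 0
After step 2: ants at (1,3),(1,1)
  0 0 0 0
  0 3 0 1
  0 2 0 3
  0 0 0 0
After step 3: ants at (2,3),(2,1)
  0 0 0 0
  0 2 0 0
  0 3 0 4
  0 0 0 0
After step 4: ants at (1,3),(1,1)
  0 0 0 0
  0 3 0 1
  0 2 0 3
  0 0 0 0
After step 5: ants at (2,3),(2,1)
  0 0 0 0
  0 2 0 0
  0 3 0 4
  0 0 0 0

0 0 0 0
0 2 0 0
0 3 0 4
0 0 0 0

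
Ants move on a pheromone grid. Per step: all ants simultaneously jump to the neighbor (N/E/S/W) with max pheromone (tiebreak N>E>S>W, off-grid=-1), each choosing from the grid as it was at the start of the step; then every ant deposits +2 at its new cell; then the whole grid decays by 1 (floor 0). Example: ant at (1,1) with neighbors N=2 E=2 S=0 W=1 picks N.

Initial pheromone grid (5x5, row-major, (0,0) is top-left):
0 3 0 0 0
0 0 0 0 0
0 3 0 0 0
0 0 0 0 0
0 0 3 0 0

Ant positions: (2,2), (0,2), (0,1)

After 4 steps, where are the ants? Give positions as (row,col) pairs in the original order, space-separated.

Step 1: ant0:(2,2)->W->(2,1) | ant1:(0,2)->W->(0,1) | ant2:(0,1)->E->(0,2)
  grid max=4 at (0,1)
Step 2: ant0:(2,1)->N->(1,1) | ant1:(0,1)->E->(0,2) | ant2:(0,2)->W->(0,1)
  grid max=5 at (0,1)
Step 3: ant0:(1,1)->N->(0,1) | ant1:(0,2)->W->(0,1) | ant2:(0,1)->E->(0,2)
  grid max=8 at (0,1)
Step 4: ant0:(0,1)->E->(0,2) | ant1:(0,1)->E->(0,2) | ant2:(0,2)->W->(0,1)
  grid max=9 at (0,1)

(0,2) (0,2) (0,1)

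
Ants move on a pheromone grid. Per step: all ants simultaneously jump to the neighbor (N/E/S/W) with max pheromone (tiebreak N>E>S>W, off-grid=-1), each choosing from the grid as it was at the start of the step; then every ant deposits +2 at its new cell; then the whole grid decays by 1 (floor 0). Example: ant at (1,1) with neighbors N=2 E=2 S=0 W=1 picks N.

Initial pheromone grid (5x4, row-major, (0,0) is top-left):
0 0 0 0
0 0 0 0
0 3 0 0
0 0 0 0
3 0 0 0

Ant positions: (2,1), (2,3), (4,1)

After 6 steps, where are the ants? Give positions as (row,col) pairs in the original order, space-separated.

Step 1: ant0:(2,1)->N->(1,1) | ant1:(2,3)->N->(1,3) | ant2:(4,1)->W->(4,0)
  grid max=4 at (4,0)
Step 2: ant0:(1,1)->S->(2,1) | ant1:(1,3)->N->(0,3) | ant2:(4,0)->N->(3,0)
  grid max=3 at (2,1)
Step 3: ant0:(2,1)->N->(1,1) | ant1:(0,3)->S->(1,3) | ant2:(3,0)->S->(4,0)
  grid max=4 at (4,0)
Step 4: ant0:(1,1)->S->(2,1) | ant1:(1,3)->N->(0,3) | ant2:(4,0)->N->(3,0)
  grid max=3 at (2,1)
Step 5: ant0:(2,1)->N->(1,1) | ant1:(0,3)->S->(1,3) | ant2:(3,0)->S->(4,0)
  grid max=4 at (4,0)
Step 6: ant0:(1,1)->S->(2,1) | ant1:(1,3)->N->(0,3) | ant2:(4,0)->N->(3,0)
  grid max=3 at (2,1)

(2,1) (0,3) (3,0)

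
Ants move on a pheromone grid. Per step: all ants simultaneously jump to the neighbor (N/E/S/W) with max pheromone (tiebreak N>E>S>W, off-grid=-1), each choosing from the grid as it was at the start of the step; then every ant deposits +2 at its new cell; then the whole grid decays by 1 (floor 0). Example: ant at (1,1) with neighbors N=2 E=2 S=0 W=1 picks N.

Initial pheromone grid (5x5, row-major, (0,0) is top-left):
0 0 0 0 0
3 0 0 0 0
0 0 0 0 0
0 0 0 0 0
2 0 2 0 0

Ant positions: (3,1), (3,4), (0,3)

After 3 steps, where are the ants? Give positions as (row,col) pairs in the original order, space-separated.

Step 1: ant0:(3,1)->N->(2,1) | ant1:(3,4)->N->(2,4) | ant2:(0,3)->E->(0,4)
  grid max=2 at (1,0)
Step 2: ant0:(2,1)->N->(1,1) | ant1:(2,4)->N->(1,4) | ant2:(0,4)->S->(1,4)
  grid max=3 at (1,4)
Step 3: ant0:(1,1)->W->(1,0) | ant1:(1,4)->N->(0,4) | ant2:(1,4)->N->(0,4)
  grid max=3 at (0,4)

(1,0) (0,4) (0,4)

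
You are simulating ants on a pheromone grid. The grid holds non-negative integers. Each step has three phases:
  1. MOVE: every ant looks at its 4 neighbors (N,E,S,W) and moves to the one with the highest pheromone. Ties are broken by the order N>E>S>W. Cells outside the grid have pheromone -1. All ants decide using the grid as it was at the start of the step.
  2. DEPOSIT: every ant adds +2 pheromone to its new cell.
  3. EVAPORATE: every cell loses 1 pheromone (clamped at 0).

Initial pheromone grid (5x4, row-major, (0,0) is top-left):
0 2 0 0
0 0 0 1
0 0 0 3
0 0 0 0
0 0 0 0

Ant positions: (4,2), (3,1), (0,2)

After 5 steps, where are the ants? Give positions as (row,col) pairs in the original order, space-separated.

Step 1: ant0:(4,2)->N->(3,2) | ant1:(3,1)->N->(2,1) | ant2:(0,2)->W->(0,1)
  grid max=3 at (0,1)
Step 2: ant0:(3,2)->N->(2,2) | ant1:(2,1)->N->(1,1) | ant2:(0,1)->E->(0,2)
  grid max=2 at (0,1)
Step 3: ant0:(2,2)->E->(2,3) | ant1:(1,1)->N->(0,1) | ant2:(0,2)->W->(0,1)
  grid max=5 at (0,1)
Step 4: ant0:(2,3)->N->(1,3) | ant1:(0,1)->E->(0,2) | ant2:(0,1)->E->(0,2)
  grid max=4 at (0,1)
Step 5: ant0:(1,3)->S->(2,3) | ant1:(0,2)->W->(0,1) | ant2:(0,2)->W->(0,1)
  grid max=7 at (0,1)

(2,3) (0,1) (0,1)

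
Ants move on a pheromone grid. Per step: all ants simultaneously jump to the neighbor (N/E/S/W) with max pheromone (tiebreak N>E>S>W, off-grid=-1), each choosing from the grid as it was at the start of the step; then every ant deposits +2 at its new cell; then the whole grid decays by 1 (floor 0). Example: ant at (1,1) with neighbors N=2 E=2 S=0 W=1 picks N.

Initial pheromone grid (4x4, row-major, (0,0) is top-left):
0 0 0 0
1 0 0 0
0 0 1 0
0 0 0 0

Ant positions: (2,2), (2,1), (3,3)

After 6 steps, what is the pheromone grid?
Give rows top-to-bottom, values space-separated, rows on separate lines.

After step 1: ants at (1,2),(2,2),(2,3)
  0 0 0 0
  0 0 1 0
  0 0 2 1
  0 0 0 0
After step 2: ants at (2,2),(1,2),(2,2)
  0 0 0 0
  0 0 2 0
  0 0 5 0
  0 0 0 0
After step 3: ants at (1,2),(2,2),(1,2)
  0 0 0 0
  0 0 5 0
  0 0 6 0
  0 0 0 0
After step 4: ants at (2,2),(1,2),(2,2)
  0 0 0 0
  0 0 6 0
  0 0 9 0
  0 0 0 0
After step 5: ants at (1,2),(2,2),(1,2)
  0 0 0 0
  0 0 9 0
  0 0 10 0
  0 0 0 0
After step 6: ants at (2,2),(1,2),(2,2)
  0 0 0 0
  0 0 10 0
  0 0 13 0
  0 0 0 0

0 0 0 0
0 0 10 0
0 0 13 0
0 0 0 0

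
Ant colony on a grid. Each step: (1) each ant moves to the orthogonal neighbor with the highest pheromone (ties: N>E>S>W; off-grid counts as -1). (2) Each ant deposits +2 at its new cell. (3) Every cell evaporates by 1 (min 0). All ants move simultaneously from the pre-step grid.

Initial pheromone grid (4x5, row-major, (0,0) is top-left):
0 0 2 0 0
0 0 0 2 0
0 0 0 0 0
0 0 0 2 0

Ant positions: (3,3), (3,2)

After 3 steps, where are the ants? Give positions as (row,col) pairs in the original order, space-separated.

Step 1: ant0:(3,3)->N->(2,3) | ant1:(3,2)->E->(3,3)
  grid max=3 at (3,3)
Step 2: ant0:(2,3)->S->(3,3) | ant1:(3,3)->N->(2,3)
  grid max=4 at (3,3)
Step 3: ant0:(3,3)->N->(2,3) | ant1:(2,3)->S->(3,3)
  grid max=5 at (3,3)

(2,3) (3,3)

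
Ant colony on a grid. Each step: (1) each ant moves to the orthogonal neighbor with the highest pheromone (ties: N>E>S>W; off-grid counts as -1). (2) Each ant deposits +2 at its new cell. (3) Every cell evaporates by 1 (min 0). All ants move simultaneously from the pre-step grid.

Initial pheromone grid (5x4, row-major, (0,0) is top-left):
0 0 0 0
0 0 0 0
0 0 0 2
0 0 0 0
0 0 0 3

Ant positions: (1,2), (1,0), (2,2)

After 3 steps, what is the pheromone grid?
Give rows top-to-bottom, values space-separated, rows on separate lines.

After step 1: ants at (0,2),(0,0),(2,3)
  1 0 1 0
  0 0 0 0
  0 0 0 3
  0 0 0 0
  0 0 0 2
After step 2: ants at (0,3),(0,1),(1,3)
  0 1 0 1
  0 0 0 1
  0 0 0 2
  0 0 0 0
  0 0 0 1
After step 3: ants at (1,3),(0,2),(2,3)
  0 0 1 0
  0 0 0 2
  0 0 0 3
  0 0 0 0
  0 0 0 0

0 0 1 0
0 0 0 2
0 0 0 3
0 0 0 0
0 0 0 0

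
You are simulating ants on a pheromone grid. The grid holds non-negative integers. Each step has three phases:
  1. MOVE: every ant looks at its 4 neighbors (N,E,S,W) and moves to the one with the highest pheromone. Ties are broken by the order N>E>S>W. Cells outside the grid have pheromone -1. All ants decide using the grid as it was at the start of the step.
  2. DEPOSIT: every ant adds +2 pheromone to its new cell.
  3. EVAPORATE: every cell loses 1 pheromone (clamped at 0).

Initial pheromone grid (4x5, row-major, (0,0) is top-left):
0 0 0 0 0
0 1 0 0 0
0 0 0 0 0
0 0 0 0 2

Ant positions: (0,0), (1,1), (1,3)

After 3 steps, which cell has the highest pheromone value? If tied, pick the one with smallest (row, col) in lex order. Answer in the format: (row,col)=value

Answer: (0,1)=5

Derivation:
Step 1: ant0:(0,0)->E->(0,1) | ant1:(1,1)->N->(0,1) | ant2:(1,3)->N->(0,3)
  grid max=3 at (0,1)
Step 2: ant0:(0,1)->E->(0,2) | ant1:(0,1)->E->(0,2) | ant2:(0,3)->E->(0,4)
  grid max=3 at (0,2)
Step 3: ant0:(0,2)->W->(0,1) | ant1:(0,2)->W->(0,1) | ant2:(0,4)->S->(1,4)
  grid max=5 at (0,1)
Final grid:
  0 5 2 0 0
  0 0 0 0 1
  0 0 0 0 0
  0 0 0 0 0
Max pheromone 5 at (0,1)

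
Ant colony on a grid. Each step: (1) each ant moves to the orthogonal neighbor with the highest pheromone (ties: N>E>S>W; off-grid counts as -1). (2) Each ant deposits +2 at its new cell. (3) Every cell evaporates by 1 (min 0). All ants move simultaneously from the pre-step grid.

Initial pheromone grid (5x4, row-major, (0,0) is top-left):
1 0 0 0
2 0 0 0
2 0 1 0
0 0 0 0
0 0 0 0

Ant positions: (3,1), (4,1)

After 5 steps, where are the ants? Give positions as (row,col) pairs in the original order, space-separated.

Step 1: ant0:(3,1)->N->(2,1) | ant1:(4,1)->N->(3,1)
  grid max=1 at (1,0)
Step 2: ant0:(2,1)->S->(3,1) | ant1:(3,1)->N->(2,1)
  grid max=2 at (2,1)
Step 3: ant0:(3,1)->N->(2,1) | ant1:(2,1)->S->(3,1)
  grid max=3 at (2,1)
Step 4: ant0:(2,1)->S->(3,1) | ant1:(3,1)->N->(2,1)
  grid max=4 at (2,1)
Step 5: ant0:(3,1)->N->(2,1) | ant1:(2,1)->S->(3,1)
  grid max=5 at (2,1)

(2,1) (3,1)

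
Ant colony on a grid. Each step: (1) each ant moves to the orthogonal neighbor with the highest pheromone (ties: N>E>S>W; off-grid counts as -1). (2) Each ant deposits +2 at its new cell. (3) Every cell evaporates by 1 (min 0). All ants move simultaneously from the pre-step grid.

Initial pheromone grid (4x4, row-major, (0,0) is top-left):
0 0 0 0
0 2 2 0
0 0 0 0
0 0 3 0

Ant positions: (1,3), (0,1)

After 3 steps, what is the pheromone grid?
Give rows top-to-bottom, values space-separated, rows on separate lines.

After step 1: ants at (1,2),(1,1)
  0 0 0 0
  0 3 3 0
  0 0 0 0
  0 0 2 0
After step 2: ants at (1,1),(1,2)
  0 0 0 0
  0 4 4 0
  0 0 0 0
  0 0 1 0
After step 3: ants at (1,2),(1,1)
  0 0 0 0
  0 5 5 0
  0 0 0 0
  0 0 0 0

0 0 0 0
0 5 5 0
0 0 0 0
0 0 0 0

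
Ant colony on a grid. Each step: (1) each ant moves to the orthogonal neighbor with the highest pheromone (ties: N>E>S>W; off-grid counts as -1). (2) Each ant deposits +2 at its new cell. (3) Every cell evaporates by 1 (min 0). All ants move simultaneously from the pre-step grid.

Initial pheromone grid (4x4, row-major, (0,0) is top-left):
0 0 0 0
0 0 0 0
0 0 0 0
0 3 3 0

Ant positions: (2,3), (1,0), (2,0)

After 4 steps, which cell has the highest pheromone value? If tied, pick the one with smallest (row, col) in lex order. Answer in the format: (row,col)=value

Step 1: ant0:(2,3)->N->(1,3) | ant1:(1,0)->N->(0,0) | ant2:(2,0)->N->(1,0)
  grid max=2 at (3,1)
Step 2: ant0:(1,3)->N->(0,3) | ant1:(0,0)->S->(1,0) | ant2:(1,0)->N->(0,0)
  grid max=2 at (0,0)
Step 3: ant0:(0,3)->S->(1,3) | ant1:(1,0)->N->(0,0) | ant2:(0,0)->S->(1,0)
  grid max=3 at (0,0)
Step 4: ant0:(1,3)->N->(0,3) | ant1:(0,0)->S->(1,0) | ant2:(1,0)->N->(0,0)
  grid max=4 at (0,0)
Final grid:
  4 0 0 1
  4 0 0 0
  0 0 0 0
  0 0 0 0
Max pheromone 4 at (0,0)

Answer: (0,0)=4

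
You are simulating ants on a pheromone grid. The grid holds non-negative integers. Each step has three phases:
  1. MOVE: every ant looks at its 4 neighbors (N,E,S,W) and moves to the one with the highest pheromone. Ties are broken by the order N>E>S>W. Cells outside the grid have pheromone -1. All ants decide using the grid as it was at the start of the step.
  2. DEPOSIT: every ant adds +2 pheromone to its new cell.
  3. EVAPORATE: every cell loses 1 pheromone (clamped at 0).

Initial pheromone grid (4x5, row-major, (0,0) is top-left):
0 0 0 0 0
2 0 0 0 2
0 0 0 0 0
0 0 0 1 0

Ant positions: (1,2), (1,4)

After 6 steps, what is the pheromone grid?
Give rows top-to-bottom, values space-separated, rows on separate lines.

After step 1: ants at (0,2),(0,4)
  0 0 1 0 1
  1 0 0 0 1
  0 0 0 0 0
  0 0 0 0 0
After step 2: ants at (0,3),(1,4)
  0 0 0 1 0
  0 0 0 0 2
  0 0 0 0 0
  0 0 0 0 0
After step 3: ants at (0,4),(0,4)
  0 0 0 0 3
  0 0 0 0 1
  0 0 0 0 0
  0 0 0 0 0
After step 4: ants at (1,4),(1,4)
  0 0 0 0 2
  0 0 0 0 4
  0 0 0 0 0
  0 0 0 0 0
After step 5: ants at (0,4),(0,4)
  0 0 0 0 5
  0 0 0 0 3
  0 0 0 0 0
  0 0 0 0 0
After step 6: ants at (1,4),(1,4)
  0 0 0 0 4
  0 0 0 0 6
  0 0 0 0 0
  0 0 0 0 0

0 0 0 0 4
0 0 0 0 6
0 0 0 0 0
0 0 0 0 0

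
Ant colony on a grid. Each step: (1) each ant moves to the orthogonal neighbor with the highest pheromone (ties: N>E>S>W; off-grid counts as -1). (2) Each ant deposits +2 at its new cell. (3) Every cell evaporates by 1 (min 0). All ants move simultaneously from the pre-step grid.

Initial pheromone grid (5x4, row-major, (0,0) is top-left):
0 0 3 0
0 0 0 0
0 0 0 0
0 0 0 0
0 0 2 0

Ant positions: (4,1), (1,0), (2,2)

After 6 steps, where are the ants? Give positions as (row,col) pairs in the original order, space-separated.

Step 1: ant0:(4,1)->E->(4,2) | ant1:(1,0)->N->(0,0) | ant2:(2,2)->N->(1,2)
  grid max=3 at (4,2)
Step 2: ant0:(4,2)->N->(3,2) | ant1:(0,0)->E->(0,1) | ant2:(1,2)->N->(0,2)
  grid max=3 at (0,2)
Step 3: ant0:(3,2)->S->(4,2) | ant1:(0,1)->E->(0,2) | ant2:(0,2)->W->(0,1)
  grid max=4 at (0,2)
Step 4: ant0:(4,2)->N->(3,2) | ant1:(0,2)->W->(0,1) | ant2:(0,1)->E->(0,2)
  grid max=5 at (0,2)
Step 5: ant0:(3,2)->S->(4,2) | ant1:(0,1)->E->(0,2) | ant2:(0,2)->W->(0,1)
  grid max=6 at (0,2)
Step 6: ant0:(4,2)->N->(3,2) | ant1:(0,2)->W->(0,1) | ant2:(0,1)->E->(0,2)
  grid max=7 at (0,2)

(3,2) (0,1) (0,2)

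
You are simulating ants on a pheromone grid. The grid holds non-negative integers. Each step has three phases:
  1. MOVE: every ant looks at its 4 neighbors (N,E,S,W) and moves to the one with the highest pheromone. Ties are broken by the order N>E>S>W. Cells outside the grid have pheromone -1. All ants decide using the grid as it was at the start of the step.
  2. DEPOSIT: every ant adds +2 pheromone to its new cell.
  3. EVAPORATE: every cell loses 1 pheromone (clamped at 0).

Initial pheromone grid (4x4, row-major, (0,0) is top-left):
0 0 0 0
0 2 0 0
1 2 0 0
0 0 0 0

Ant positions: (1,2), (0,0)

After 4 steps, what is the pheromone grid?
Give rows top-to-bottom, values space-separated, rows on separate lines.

After step 1: ants at (1,1),(0,1)
  0 1 0 0
  0 3 0 0
  0 1 0 0
  0 0 0 0
After step 2: ants at (0,1),(1,1)
  0 2 0 0
  0 4 0 0
  0 0 0 0
  0 0 0 0
After step 3: ants at (1,1),(0,1)
  0 3 0 0
  0 5 0 0
  0 0 0 0
  0 0 0 0
After step 4: ants at (0,1),(1,1)
  0 4 0 0
  0 6 0 0
  0 0 0 0
  0 0 0 0

0 4 0 0
0 6 0 0
0 0 0 0
0 0 0 0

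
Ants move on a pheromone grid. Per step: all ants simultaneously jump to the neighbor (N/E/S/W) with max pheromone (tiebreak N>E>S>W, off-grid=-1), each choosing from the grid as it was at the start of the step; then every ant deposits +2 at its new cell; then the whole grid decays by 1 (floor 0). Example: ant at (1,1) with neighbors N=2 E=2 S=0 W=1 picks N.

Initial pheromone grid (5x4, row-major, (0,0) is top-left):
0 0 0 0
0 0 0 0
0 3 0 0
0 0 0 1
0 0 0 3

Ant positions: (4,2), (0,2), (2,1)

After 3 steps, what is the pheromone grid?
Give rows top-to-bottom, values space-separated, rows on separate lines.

After step 1: ants at (4,3),(0,3),(1,1)
  0 0 0 1
  0 1 0 0
  0 2 0 0
  0 0 0 0
  0 0 0 4
After step 2: ants at (3,3),(1,3),(2,1)
  0 0 0 0
  0 0 0 1
  0 3 0 0
  0 0 0 1
  0 0 0 3
After step 3: ants at (4,3),(0,3),(1,1)
  0 0 0 1
  0 1 0 0
  0 2 0 0
  0 0 0 0
  0 0 0 4

0 0 0 1
0 1 0 0
0 2 0 0
0 0 0 0
0 0 0 4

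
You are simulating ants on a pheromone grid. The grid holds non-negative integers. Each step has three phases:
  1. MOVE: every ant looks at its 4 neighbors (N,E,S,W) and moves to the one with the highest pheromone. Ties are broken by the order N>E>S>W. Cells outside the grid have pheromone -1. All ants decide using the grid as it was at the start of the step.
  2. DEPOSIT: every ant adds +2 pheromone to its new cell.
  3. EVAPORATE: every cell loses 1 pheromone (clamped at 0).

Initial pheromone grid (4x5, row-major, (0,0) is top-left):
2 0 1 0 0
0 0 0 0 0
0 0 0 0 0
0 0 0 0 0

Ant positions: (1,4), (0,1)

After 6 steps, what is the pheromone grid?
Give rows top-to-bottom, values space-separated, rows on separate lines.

After step 1: ants at (0,4),(0,0)
  3 0 0 0 1
  0 0 0 0 0
  0 0 0 0 0
  0 0 0 0 0
After step 2: ants at (1,4),(0,1)
  2 1 0 0 0
  0 0 0 0 1
  0 0 0 0 0
  0 0 0 0 0
After step 3: ants at (0,4),(0,0)
  3 0 0 0 1
  0 0 0 0 0
  0 0 0 0 0
  0 0 0 0 0
After step 4: ants at (1,4),(0,1)
  2 1 0 0 0
  0 0 0 0 1
  0 0 0 0 0
  0 0 0 0 0
After step 5: ants at (0,4),(0,0)
  3 0 0 0 1
  0 0 0 0 0
  0 0 0 0 0
  0 0 0 0 0
After step 6: ants at (1,4),(0,1)
  2 1 0 0 0
  0 0 0 0 1
  0 0 0 0 0
  0 0 0 0 0

2 1 0 0 0
0 0 0 0 1
0 0 0 0 0
0 0 0 0 0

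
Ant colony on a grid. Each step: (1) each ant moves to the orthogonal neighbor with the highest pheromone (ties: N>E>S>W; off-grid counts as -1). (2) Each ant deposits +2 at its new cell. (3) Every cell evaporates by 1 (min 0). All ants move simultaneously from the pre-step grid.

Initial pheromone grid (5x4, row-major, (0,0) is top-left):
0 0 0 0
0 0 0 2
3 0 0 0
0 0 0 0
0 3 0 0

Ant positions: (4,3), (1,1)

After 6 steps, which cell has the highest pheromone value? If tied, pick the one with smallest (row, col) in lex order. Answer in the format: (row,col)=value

Answer: (0,3)=4

Derivation:
Step 1: ant0:(4,3)->N->(3,3) | ant1:(1,1)->N->(0,1)
  grid max=2 at (2,0)
Step 2: ant0:(3,3)->N->(2,3) | ant1:(0,1)->E->(0,2)
  grid max=1 at (0,2)
Step 3: ant0:(2,3)->N->(1,3) | ant1:(0,2)->E->(0,3)
  grid max=1 at (0,3)
Step 4: ant0:(1,3)->N->(0,3) | ant1:(0,3)->S->(1,3)
  grid max=2 at (0,3)
Step 5: ant0:(0,3)->S->(1,3) | ant1:(1,3)->N->(0,3)
  grid max=3 at (0,3)
Step 6: ant0:(1,3)->N->(0,3) | ant1:(0,3)->S->(1,3)
  grid max=4 at (0,3)
Final grid:
  0 0 0 4
  0 0 0 4
  0 0 0 0
  0 0 0 0
  0 0 0 0
Max pheromone 4 at (0,3)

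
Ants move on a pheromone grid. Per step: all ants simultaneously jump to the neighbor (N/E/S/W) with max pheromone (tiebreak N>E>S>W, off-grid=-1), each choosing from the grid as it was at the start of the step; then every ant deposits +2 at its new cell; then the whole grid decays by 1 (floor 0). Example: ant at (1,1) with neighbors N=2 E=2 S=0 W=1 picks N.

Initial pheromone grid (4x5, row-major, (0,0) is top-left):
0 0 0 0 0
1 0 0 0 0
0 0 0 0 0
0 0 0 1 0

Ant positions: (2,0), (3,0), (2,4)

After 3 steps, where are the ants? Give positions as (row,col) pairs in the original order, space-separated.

Step 1: ant0:(2,0)->N->(1,0) | ant1:(3,0)->N->(2,0) | ant2:(2,4)->N->(1,4)
  grid max=2 at (1,0)
Step 2: ant0:(1,0)->S->(2,0) | ant1:(2,0)->N->(1,0) | ant2:(1,4)->N->(0,4)
  grid max=3 at (1,0)
Step 3: ant0:(2,0)->N->(1,0) | ant1:(1,0)->S->(2,0) | ant2:(0,4)->S->(1,4)
  grid max=4 at (1,0)

(1,0) (2,0) (1,4)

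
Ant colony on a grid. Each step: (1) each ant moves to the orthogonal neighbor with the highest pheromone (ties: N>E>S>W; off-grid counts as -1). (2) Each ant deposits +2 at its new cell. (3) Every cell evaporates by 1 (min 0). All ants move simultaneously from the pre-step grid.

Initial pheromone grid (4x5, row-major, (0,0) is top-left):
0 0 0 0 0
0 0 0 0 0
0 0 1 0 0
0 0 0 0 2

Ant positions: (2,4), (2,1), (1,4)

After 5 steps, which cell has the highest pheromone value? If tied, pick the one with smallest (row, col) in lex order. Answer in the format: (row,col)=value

Step 1: ant0:(2,4)->S->(3,4) | ant1:(2,1)->E->(2,2) | ant2:(1,4)->N->(0,4)
  grid max=3 at (3,4)
Step 2: ant0:(3,4)->N->(2,4) | ant1:(2,2)->N->(1,2) | ant2:(0,4)->S->(1,4)
  grid max=2 at (3,4)
Step 3: ant0:(2,4)->S->(3,4) | ant1:(1,2)->S->(2,2) | ant2:(1,4)->S->(2,4)
  grid max=3 at (3,4)
Step 4: ant0:(3,4)->N->(2,4) | ant1:(2,2)->N->(1,2) | ant2:(2,4)->S->(3,4)
  grid max=4 at (3,4)
Step 5: ant0:(2,4)->S->(3,4) | ant1:(1,2)->S->(2,2) | ant2:(3,4)->N->(2,4)
  grid max=5 at (3,4)
Final grid:
  0 0 0 0 0
  0 0 0 0 0
  0 0 2 0 4
  0 0 0 0 5
Max pheromone 5 at (3,4)

Answer: (3,4)=5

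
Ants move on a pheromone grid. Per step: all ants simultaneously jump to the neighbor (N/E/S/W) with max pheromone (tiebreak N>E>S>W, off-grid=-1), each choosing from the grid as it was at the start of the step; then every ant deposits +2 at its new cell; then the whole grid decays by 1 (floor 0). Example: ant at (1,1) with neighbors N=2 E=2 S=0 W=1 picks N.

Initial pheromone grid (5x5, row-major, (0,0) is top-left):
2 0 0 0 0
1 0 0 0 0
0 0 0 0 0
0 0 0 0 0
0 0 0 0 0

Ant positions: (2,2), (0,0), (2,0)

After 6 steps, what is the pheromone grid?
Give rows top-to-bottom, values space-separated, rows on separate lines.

After step 1: ants at (1,2),(1,0),(1,0)
  1 0 0 0 0
  4 0 1 0 0
  0 0 0 0 0
  0 0 0 0 0
  0 0 0 0 0
After step 2: ants at (0,2),(0,0),(0,0)
  4 0 1 0 0
  3 0 0 0 0
  0 0 0 0 0
  0 0 0 0 0
  0 0 0 0 0
After step 3: ants at (0,3),(1,0),(1,0)
  3 0 0 1 0
  6 0 0 0 0
  0 0 0 0 0
  0 0 0 0 0
  0 0 0 0 0
After step 4: ants at (0,4),(0,0),(0,0)
  6 0 0 0 1
  5 0 0 0 0
  0 0 0 0 0
  0 0 0 0 0
  0 0 0 0 0
After step 5: ants at (1,4),(1,0),(1,0)
  5 0 0 0 0
  8 0 0 0 1
  0 0 0 0 0
  0 0 0 0 0
  0 0 0 0 0
After step 6: ants at (0,4),(0,0),(0,0)
  8 0 0 0 1
  7 0 0 0 0
  0 0 0 0 0
  0 0 0 0 0
  0 0 0 0 0

8 0 0 0 1
7 0 0 0 0
0 0 0 0 0
0 0 0 0 0
0 0 0 0 0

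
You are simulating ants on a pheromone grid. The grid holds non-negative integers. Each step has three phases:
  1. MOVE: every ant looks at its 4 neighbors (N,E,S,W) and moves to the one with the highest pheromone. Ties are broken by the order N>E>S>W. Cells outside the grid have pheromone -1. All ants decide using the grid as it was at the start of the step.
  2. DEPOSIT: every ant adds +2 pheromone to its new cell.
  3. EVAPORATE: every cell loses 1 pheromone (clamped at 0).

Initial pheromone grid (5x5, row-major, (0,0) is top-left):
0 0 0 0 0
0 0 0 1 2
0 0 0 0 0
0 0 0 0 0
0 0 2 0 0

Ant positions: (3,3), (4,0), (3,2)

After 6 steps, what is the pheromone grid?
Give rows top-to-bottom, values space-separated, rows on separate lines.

After step 1: ants at (2,3),(3,0),(4,2)
  0 0 0 0 0
  0 0 0 0 1
  0 0 0 1 0
  1 0 0 0 0
  0 0 3 0 0
After step 2: ants at (1,3),(2,0),(3,2)
  0 0 0 0 0
  0 0 0 1 0
  1 0 0 0 0
  0 0 1 0 0
  0 0 2 0 0
After step 3: ants at (0,3),(1,0),(4,2)
  0 0 0 1 0
  1 0 0 0 0
  0 0 0 0 0
  0 0 0 0 0
  0 0 3 0 0
After step 4: ants at (0,4),(0,0),(3,2)
  1 0 0 0 1
  0 0 0 0 0
  0 0 0 0 0
  0 0 1 0 0
  0 0 2 0 0
After step 5: ants at (1,4),(0,1),(4,2)
  0 1 0 0 0
  0 0 0 0 1
  0 0 0 0 0
  0 0 0 0 0
  0 0 3 0 0
After step 6: ants at (0,4),(0,2),(3,2)
  0 0 1 0 1
  0 0 0 0 0
  0 0 0 0 0
  0 0 1 0 0
  0 0 2 0 0

0 0 1 0 1
0 0 0 0 0
0 0 0 0 0
0 0 1 0 0
0 0 2 0 0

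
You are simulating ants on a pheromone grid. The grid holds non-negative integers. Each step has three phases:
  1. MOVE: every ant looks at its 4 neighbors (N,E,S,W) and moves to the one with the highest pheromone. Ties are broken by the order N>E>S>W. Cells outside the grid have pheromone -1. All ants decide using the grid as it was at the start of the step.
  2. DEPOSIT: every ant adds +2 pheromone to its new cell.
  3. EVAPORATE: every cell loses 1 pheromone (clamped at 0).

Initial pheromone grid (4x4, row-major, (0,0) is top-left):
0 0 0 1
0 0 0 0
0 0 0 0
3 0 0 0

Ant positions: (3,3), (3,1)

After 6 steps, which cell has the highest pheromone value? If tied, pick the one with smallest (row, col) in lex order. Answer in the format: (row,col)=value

Answer: (3,0)=3

Derivation:
Step 1: ant0:(3,3)->N->(2,3) | ant1:(3,1)->W->(3,0)
  grid max=4 at (3,0)
Step 2: ant0:(2,3)->N->(1,3) | ant1:(3,0)->N->(2,0)
  grid max=3 at (3,0)
Step 3: ant0:(1,3)->N->(0,3) | ant1:(2,0)->S->(3,0)
  grid max=4 at (3,0)
Step 4: ant0:(0,3)->S->(1,3) | ant1:(3,0)->N->(2,0)
  grid max=3 at (3,0)
Step 5: ant0:(1,3)->N->(0,3) | ant1:(2,0)->S->(3,0)
  grid max=4 at (3,0)
Step 6: ant0:(0,3)->S->(1,3) | ant1:(3,0)->N->(2,0)
  grid max=3 at (3,0)
Final grid:
  0 0 0 0
  0 0 0 1
  1 0 0 0
  3 0 0 0
Max pheromone 3 at (3,0)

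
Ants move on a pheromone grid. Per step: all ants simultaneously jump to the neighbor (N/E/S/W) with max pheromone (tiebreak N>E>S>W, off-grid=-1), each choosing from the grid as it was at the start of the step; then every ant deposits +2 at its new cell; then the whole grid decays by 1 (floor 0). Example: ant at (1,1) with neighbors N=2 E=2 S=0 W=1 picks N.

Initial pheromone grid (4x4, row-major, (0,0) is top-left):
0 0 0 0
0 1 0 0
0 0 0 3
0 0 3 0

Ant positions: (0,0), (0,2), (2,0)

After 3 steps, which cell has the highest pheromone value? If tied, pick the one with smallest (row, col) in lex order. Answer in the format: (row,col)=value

Step 1: ant0:(0,0)->E->(0,1) | ant1:(0,2)->E->(0,3) | ant2:(2,0)->N->(1,0)
  grid max=2 at (2,3)
Step 2: ant0:(0,1)->E->(0,2) | ant1:(0,3)->S->(1,3) | ant2:(1,0)->N->(0,0)
  grid max=1 at (0,0)
Step 3: ant0:(0,2)->E->(0,3) | ant1:(1,3)->S->(2,3) | ant2:(0,0)->E->(0,1)
  grid max=2 at (2,3)
Final grid:
  0 1 0 1
  0 0 0 0
  0 0 0 2
  0 0 0 0
Max pheromone 2 at (2,3)

Answer: (2,3)=2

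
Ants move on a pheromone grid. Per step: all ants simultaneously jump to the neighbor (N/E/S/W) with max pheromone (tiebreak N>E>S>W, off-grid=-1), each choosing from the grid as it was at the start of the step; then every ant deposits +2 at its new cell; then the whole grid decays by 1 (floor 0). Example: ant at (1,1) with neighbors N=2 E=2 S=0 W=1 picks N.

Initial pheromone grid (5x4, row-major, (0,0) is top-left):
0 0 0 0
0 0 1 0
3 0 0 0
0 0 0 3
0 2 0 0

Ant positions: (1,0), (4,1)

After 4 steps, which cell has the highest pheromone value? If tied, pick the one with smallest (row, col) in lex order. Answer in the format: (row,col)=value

Answer: (2,0)=3

Derivation:
Step 1: ant0:(1,0)->S->(2,0) | ant1:(4,1)->N->(3,1)
  grid max=4 at (2,0)
Step 2: ant0:(2,0)->N->(1,0) | ant1:(3,1)->S->(4,1)
  grid max=3 at (2,0)
Step 3: ant0:(1,0)->S->(2,0) | ant1:(4,1)->N->(3,1)
  grid max=4 at (2,0)
Step 4: ant0:(2,0)->N->(1,0) | ant1:(3,1)->S->(4,1)
  grid max=3 at (2,0)
Final grid:
  0 0 0 0
  1 0 0 0
  3 0 0 0
  0 0 0 0
  0 2 0 0
Max pheromone 3 at (2,0)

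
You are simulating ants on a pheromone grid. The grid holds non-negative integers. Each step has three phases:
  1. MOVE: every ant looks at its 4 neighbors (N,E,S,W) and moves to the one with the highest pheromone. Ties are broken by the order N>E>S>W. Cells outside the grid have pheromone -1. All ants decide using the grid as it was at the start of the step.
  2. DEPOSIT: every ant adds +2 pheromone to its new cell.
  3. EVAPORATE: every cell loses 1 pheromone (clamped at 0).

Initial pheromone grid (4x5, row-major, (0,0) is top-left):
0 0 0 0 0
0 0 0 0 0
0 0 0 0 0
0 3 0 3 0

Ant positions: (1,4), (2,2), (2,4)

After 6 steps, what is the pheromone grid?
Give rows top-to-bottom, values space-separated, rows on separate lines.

After step 1: ants at (0,4),(1,2),(1,4)
  0 0 0 0 1
  0 0 1 0 1
  0 0 0 0 0
  0 2 0 2 0
After step 2: ants at (1,4),(0,2),(0,4)
  0 0 1 0 2
  0 0 0 0 2
  0 0 0 0 0
  0 1 0 1 0
After step 3: ants at (0,4),(0,3),(1,4)
  0 0 0 1 3
  0 0 0 0 3
  0 0 0 0 0
  0 0 0 0 0
After step 4: ants at (1,4),(0,4),(0,4)
  0 0 0 0 6
  0 0 0 0 4
  0 0 0 0 0
  0 0 0 0 0
After step 5: ants at (0,4),(1,4),(1,4)
  0 0 0 0 7
  0 0 0 0 7
  0 0 0 0 0
  0 0 0 0 0
After step 6: ants at (1,4),(0,4),(0,4)
  0 0 0 0 10
  0 0 0 0 8
  0 0 0 0 0
  0 0 0 0 0

0 0 0 0 10
0 0 0 0 8
0 0 0 0 0
0 0 0 0 0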